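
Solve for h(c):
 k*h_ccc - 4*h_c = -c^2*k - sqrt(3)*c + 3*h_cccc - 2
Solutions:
 h(c) = C1 + C2*exp(c*(-k^2/(-k^3/27 + sqrt(-k^6 + (486 - k^3)^2)/27 + 18)^(1/3) + 3*k - 9*(-k^3/27 + sqrt(-k^6 + (486 - k^3)^2)/27 + 18)^(1/3))/27) + C3*exp(c*(-4*k^2/((-1 + sqrt(3)*I)*(-k^3/27 + sqrt(-k^6 + (486 - k^3)^2)/27 + 18)^(1/3)) + 6*k + 9*(-k^3/27 + sqrt(-k^6 + (486 - k^3)^2)/27 + 18)^(1/3) - 9*sqrt(3)*I*(-k^3/27 + sqrt(-k^6 + (486 - k^3)^2)/27 + 18)^(1/3))/54) + C4*exp(c*(4*k^2/((1 + sqrt(3)*I)*(-k^3/27 + sqrt(-k^6 + (486 - k^3)^2)/27 + 18)^(1/3)) + 6*k + 9*(-k^3/27 + sqrt(-k^6 + (486 - k^3)^2)/27 + 18)^(1/3) + 9*sqrt(3)*I*(-k^3/27 + sqrt(-k^6 + (486 - k^3)^2)/27 + 18)^(1/3))/54) + c^3*k/12 + sqrt(3)*c^2/8 + c*k^2/8 + c/2


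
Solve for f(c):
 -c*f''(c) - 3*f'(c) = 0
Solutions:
 f(c) = C1 + C2/c^2


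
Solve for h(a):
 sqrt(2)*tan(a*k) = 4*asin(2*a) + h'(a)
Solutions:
 h(a) = C1 - 4*a*asin(2*a) - 2*sqrt(1 - 4*a^2) + sqrt(2)*Piecewise((-log(cos(a*k))/k, Ne(k, 0)), (0, True))


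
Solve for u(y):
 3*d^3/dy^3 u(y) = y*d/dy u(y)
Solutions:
 u(y) = C1 + Integral(C2*airyai(3^(2/3)*y/3) + C3*airybi(3^(2/3)*y/3), y)


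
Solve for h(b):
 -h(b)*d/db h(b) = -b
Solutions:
 h(b) = -sqrt(C1 + b^2)
 h(b) = sqrt(C1 + b^2)


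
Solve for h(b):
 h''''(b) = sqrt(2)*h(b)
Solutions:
 h(b) = C1*exp(-2^(1/8)*b) + C2*exp(2^(1/8)*b) + C3*sin(2^(1/8)*b) + C4*cos(2^(1/8)*b)


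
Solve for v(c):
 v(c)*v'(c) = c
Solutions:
 v(c) = -sqrt(C1 + c^2)
 v(c) = sqrt(C1 + c^2)


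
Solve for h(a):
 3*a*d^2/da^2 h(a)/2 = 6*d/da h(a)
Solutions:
 h(a) = C1 + C2*a^5


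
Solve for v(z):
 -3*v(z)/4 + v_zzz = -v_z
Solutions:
 v(z) = C1*exp(3^(1/3)*z*(-(27 + sqrt(921))^(1/3) + 4*3^(1/3)/(27 + sqrt(921))^(1/3))/12)*sin(3^(1/6)*z*((27 + sqrt(921))^(-1/3) + 3^(2/3)*(27 + sqrt(921))^(1/3)/12)) + C2*exp(3^(1/3)*z*(-(27 + sqrt(921))^(1/3) + 4*3^(1/3)/(27 + sqrt(921))^(1/3))/12)*cos(3^(1/6)*z*((27 + sqrt(921))^(-1/3) + 3^(2/3)*(27 + sqrt(921))^(1/3)/12)) + C3*exp(-3^(1/3)*z*(-(27 + sqrt(921))^(1/3) + 4*3^(1/3)/(27 + sqrt(921))^(1/3))/6)


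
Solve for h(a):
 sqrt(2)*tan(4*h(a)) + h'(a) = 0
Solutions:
 h(a) = -asin(C1*exp(-4*sqrt(2)*a))/4 + pi/4
 h(a) = asin(C1*exp(-4*sqrt(2)*a))/4


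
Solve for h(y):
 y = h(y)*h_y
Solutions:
 h(y) = -sqrt(C1 + y^2)
 h(y) = sqrt(C1 + y^2)


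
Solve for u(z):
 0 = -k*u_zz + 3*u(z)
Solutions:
 u(z) = C1*exp(-sqrt(3)*z*sqrt(1/k)) + C2*exp(sqrt(3)*z*sqrt(1/k))


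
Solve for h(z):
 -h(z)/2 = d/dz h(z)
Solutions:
 h(z) = C1*exp(-z/2)


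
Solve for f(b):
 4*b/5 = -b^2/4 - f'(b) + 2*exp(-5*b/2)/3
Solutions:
 f(b) = C1 - b^3/12 - 2*b^2/5 - 4*exp(-5*b/2)/15


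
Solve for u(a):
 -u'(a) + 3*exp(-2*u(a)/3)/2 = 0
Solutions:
 u(a) = 3*log(-sqrt(C1 + 3*a)) - 3*log(3)/2
 u(a) = 3*log(C1 + 3*a)/2 - 3*log(3)/2


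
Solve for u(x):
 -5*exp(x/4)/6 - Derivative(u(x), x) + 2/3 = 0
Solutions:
 u(x) = C1 + 2*x/3 - 10*exp(x/4)/3


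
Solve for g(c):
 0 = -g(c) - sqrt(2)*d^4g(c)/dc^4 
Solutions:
 g(c) = (C1*sin(2^(3/8)*c/2) + C2*cos(2^(3/8)*c/2))*exp(-2^(3/8)*c/2) + (C3*sin(2^(3/8)*c/2) + C4*cos(2^(3/8)*c/2))*exp(2^(3/8)*c/2)


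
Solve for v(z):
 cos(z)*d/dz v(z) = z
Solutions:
 v(z) = C1 + Integral(z/cos(z), z)


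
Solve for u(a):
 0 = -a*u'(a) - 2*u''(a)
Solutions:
 u(a) = C1 + C2*erf(a/2)


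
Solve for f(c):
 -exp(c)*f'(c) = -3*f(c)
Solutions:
 f(c) = C1*exp(-3*exp(-c))


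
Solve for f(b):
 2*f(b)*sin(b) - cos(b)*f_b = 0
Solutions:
 f(b) = C1/cos(b)^2


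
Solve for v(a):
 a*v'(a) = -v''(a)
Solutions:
 v(a) = C1 + C2*erf(sqrt(2)*a/2)


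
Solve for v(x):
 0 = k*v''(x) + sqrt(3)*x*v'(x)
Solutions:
 v(x) = C1 + C2*sqrt(k)*erf(sqrt(2)*3^(1/4)*x*sqrt(1/k)/2)


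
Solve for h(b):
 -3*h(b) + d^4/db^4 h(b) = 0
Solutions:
 h(b) = C1*exp(-3^(1/4)*b) + C2*exp(3^(1/4)*b) + C3*sin(3^(1/4)*b) + C4*cos(3^(1/4)*b)


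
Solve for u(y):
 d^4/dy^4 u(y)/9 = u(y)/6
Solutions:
 u(y) = C1*exp(-2^(3/4)*3^(1/4)*y/2) + C2*exp(2^(3/4)*3^(1/4)*y/2) + C3*sin(2^(3/4)*3^(1/4)*y/2) + C4*cos(2^(3/4)*3^(1/4)*y/2)


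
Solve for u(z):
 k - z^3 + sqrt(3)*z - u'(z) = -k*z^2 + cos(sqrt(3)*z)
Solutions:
 u(z) = C1 + k*z^3/3 + k*z - z^4/4 + sqrt(3)*z^2/2 - sqrt(3)*sin(sqrt(3)*z)/3


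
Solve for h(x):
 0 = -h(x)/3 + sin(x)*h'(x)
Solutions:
 h(x) = C1*(cos(x) - 1)^(1/6)/(cos(x) + 1)^(1/6)


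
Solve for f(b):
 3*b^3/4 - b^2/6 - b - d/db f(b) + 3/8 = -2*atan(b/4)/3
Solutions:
 f(b) = C1 + 3*b^4/16 - b^3/18 - b^2/2 + 2*b*atan(b/4)/3 + 3*b/8 - 4*log(b^2 + 16)/3


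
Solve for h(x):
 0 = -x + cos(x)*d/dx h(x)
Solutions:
 h(x) = C1 + Integral(x/cos(x), x)


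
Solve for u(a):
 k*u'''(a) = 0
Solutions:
 u(a) = C1 + C2*a + C3*a^2


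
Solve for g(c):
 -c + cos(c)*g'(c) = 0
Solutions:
 g(c) = C1 + Integral(c/cos(c), c)


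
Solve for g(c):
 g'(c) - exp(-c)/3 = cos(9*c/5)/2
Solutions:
 g(c) = C1 + 5*sin(9*c/5)/18 - exp(-c)/3


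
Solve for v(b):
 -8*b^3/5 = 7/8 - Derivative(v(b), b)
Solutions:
 v(b) = C1 + 2*b^4/5 + 7*b/8


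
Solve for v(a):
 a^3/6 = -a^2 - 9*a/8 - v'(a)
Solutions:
 v(a) = C1 - a^4/24 - a^3/3 - 9*a^2/16


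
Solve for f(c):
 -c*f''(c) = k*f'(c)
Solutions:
 f(c) = C1 + c^(1 - re(k))*(C2*sin(log(c)*Abs(im(k))) + C3*cos(log(c)*im(k)))


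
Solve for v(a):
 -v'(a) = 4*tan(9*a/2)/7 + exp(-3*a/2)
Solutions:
 v(a) = C1 - 4*log(tan(9*a/2)^2 + 1)/63 + 2*exp(-3*a/2)/3


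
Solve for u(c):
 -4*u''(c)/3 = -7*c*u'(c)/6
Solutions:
 u(c) = C1 + C2*erfi(sqrt(7)*c/4)


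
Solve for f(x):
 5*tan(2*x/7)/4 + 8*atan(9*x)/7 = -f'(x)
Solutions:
 f(x) = C1 - 8*x*atan(9*x)/7 + 4*log(81*x^2 + 1)/63 + 35*log(cos(2*x/7))/8


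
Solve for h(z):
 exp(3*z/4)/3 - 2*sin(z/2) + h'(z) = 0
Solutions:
 h(z) = C1 - 4*exp(3*z/4)/9 - 4*cos(z/2)


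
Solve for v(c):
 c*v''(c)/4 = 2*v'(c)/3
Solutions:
 v(c) = C1 + C2*c^(11/3)


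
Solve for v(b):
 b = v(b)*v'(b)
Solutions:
 v(b) = -sqrt(C1 + b^2)
 v(b) = sqrt(C1 + b^2)


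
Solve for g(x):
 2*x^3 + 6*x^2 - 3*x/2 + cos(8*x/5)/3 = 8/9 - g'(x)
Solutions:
 g(x) = C1 - x^4/2 - 2*x^3 + 3*x^2/4 + 8*x/9 - 5*sin(8*x/5)/24


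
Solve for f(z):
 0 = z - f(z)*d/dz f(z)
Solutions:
 f(z) = -sqrt(C1 + z^2)
 f(z) = sqrt(C1 + z^2)


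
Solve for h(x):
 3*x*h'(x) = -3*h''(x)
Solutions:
 h(x) = C1 + C2*erf(sqrt(2)*x/2)


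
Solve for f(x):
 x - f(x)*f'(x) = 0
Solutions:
 f(x) = -sqrt(C1 + x^2)
 f(x) = sqrt(C1 + x^2)


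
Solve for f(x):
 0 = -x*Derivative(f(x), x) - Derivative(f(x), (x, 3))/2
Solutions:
 f(x) = C1 + Integral(C2*airyai(-2^(1/3)*x) + C3*airybi(-2^(1/3)*x), x)


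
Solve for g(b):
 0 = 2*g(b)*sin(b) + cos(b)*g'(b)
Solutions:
 g(b) = C1*cos(b)^2


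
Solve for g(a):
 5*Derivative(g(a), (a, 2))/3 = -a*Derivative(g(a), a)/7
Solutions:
 g(a) = C1 + C2*erf(sqrt(210)*a/70)


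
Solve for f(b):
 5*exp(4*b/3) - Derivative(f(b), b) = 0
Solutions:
 f(b) = C1 + 15*exp(4*b/3)/4


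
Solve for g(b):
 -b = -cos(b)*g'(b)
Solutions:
 g(b) = C1 + Integral(b/cos(b), b)


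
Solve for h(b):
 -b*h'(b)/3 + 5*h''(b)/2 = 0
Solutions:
 h(b) = C1 + C2*erfi(sqrt(15)*b/15)


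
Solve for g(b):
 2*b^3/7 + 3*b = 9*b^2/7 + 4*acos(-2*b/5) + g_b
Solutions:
 g(b) = C1 + b^4/14 - 3*b^3/7 + 3*b^2/2 - 4*b*acos(-2*b/5) - 2*sqrt(25 - 4*b^2)


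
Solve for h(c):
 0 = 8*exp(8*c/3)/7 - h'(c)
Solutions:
 h(c) = C1 + 3*exp(8*c/3)/7


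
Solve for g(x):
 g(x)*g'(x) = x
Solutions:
 g(x) = -sqrt(C1 + x^2)
 g(x) = sqrt(C1 + x^2)


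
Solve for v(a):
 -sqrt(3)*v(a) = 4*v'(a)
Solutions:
 v(a) = C1*exp(-sqrt(3)*a/4)


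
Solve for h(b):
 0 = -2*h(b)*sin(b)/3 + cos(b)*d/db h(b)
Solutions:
 h(b) = C1/cos(b)^(2/3)


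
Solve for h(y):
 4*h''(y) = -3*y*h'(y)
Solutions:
 h(y) = C1 + C2*erf(sqrt(6)*y/4)


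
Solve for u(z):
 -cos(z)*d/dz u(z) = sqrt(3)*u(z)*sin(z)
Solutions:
 u(z) = C1*cos(z)^(sqrt(3))


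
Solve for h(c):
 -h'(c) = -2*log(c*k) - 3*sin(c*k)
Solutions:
 h(c) = C1 + 2*c*log(c*k) - 2*c + 3*Piecewise((-cos(c*k)/k, Ne(k, 0)), (0, True))


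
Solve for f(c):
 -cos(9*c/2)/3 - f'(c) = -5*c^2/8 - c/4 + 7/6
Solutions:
 f(c) = C1 + 5*c^3/24 + c^2/8 - 7*c/6 - 2*sin(9*c/2)/27


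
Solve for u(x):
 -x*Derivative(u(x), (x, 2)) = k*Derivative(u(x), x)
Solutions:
 u(x) = C1 + x^(1 - re(k))*(C2*sin(log(x)*Abs(im(k))) + C3*cos(log(x)*im(k)))


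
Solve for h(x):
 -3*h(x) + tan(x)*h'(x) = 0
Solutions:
 h(x) = C1*sin(x)^3


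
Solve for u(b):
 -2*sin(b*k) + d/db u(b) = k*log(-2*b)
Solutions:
 u(b) = C1 + b*k*(log(-b) - 1) + b*k*log(2) + 2*Piecewise((-cos(b*k)/k, Ne(k, 0)), (0, True))


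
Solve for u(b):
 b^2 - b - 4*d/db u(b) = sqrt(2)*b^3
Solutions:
 u(b) = C1 - sqrt(2)*b^4/16 + b^3/12 - b^2/8


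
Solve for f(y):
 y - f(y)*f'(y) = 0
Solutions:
 f(y) = -sqrt(C1 + y^2)
 f(y) = sqrt(C1 + y^2)


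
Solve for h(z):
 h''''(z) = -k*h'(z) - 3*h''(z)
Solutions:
 h(z) = C1 + C2*exp(2^(1/3)*z*(-2^(1/3)*(k + sqrt(k^2 + 4))^(1/3)/2 + (k + sqrt(k^2 + 4))^(-1/3))) + C3*exp(2^(1/3)*z*(2^(1/3)*(k + sqrt(k^2 + 4))^(1/3)/4 - 2^(1/3)*sqrt(3)*I*(k + sqrt(k^2 + 4))^(1/3)/4 + 2/((-1 + sqrt(3)*I)*(k + sqrt(k^2 + 4))^(1/3)))) + C4*exp(2^(1/3)*z*(2^(1/3)*(k + sqrt(k^2 + 4))^(1/3)/4 + 2^(1/3)*sqrt(3)*I*(k + sqrt(k^2 + 4))^(1/3)/4 - 2/((1 + sqrt(3)*I)*(k + sqrt(k^2 + 4))^(1/3))))


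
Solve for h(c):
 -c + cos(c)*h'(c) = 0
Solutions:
 h(c) = C1 + Integral(c/cos(c), c)


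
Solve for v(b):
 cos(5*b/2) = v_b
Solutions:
 v(b) = C1 + 2*sin(5*b/2)/5


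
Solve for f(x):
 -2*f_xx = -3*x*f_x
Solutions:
 f(x) = C1 + C2*erfi(sqrt(3)*x/2)


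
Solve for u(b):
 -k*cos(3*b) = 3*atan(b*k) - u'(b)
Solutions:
 u(b) = C1 + k*sin(3*b)/3 + 3*Piecewise((b*atan(b*k) - log(b^2*k^2 + 1)/(2*k), Ne(k, 0)), (0, True))


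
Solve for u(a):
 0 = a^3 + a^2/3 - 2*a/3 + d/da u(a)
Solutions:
 u(a) = C1 - a^4/4 - a^3/9 + a^2/3


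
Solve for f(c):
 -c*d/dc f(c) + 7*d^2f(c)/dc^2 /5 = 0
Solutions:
 f(c) = C1 + C2*erfi(sqrt(70)*c/14)


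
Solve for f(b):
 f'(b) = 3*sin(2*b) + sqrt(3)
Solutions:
 f(b) = C1 + sqrt(3)*b - 3*cos(2*b)/2


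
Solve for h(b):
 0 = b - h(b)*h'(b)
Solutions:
 h(b) = -sqrt(C1 + b^2)
 h(b) = sqrt(C1 + b^2)


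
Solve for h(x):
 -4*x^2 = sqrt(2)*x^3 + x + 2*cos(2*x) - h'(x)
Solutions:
 h(x) = C1 + sqrt(2)*x^4/4 + 4*x^3/3 + x^2/2 + sin(2*x)


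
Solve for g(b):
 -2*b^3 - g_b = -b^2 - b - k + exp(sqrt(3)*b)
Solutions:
 g(b) = C1 - b^4/2 + b^3/3 + b^2/2 + b*k - sqrt(3)*exp(sqrt(3)*b)/3


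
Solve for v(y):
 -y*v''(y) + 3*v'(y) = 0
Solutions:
 v(y) = C1 + C2*y^4


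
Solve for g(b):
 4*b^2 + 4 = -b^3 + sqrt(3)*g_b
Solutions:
 g(b) = C1 + sqrt(3)*b^4/12 + 4*sqrt(3)*b^3/9 + 4*sqrt(3)*b/3


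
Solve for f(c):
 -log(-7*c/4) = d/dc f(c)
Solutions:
 f(c) = C1 - c*log(-c) + c*(-log(7) + 1 + 2*log(2))


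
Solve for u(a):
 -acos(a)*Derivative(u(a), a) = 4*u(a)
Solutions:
 u(a) = C1*exp(-4*Integral(1/acos(a), a))


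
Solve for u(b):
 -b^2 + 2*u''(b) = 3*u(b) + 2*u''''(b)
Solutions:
 u(b) = -b^2/3 + (C1*sin(2^(3/4)*3^(1/4)*b*sin(atan(sqrt(5))/2)/2) + C2*cos(2^(3/4)*3^(1/4)*b*sin(atan(sqrt(5))/2)/2))*exp(-2^(3/4)*3^(1/4)*b*cos(atan(sqrt(5))/2)/2) + (C3*sin(2^(3/4)*3^(1/4)*b*sin(atan(sqrt(5))/2)/2) + C4*cos(2^(3/4)*3^(1/4)*b*sin(atan(sqrt(5))/2)/2))*exp(2^(3/4)*3^(1/4)*b*cos(atan(sqrt(5))/2)/2) - 4/9


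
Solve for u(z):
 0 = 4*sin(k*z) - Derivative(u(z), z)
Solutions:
 u(z) = C1 - 4*cos(k*z)/k


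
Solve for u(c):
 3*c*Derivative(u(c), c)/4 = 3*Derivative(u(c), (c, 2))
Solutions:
 u(c) = C1 + C2*erfi(sqrt(2)*c/4)


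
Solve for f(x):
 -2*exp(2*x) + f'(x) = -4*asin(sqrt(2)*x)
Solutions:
 f(x) = C1 - 4*x*asin(sqrt(2)*x) - 2*sqrt(2)*sqrt(1 - 2*x^2) + exp(2*x)


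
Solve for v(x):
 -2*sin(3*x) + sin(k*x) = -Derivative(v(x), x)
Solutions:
 v(x) = C1 - 2*cos(3*x)/3 + cos(k*x)/k


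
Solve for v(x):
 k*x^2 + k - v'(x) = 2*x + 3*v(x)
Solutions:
 v(x) = C1*exp(-3*x) + k*x^2/3 - 2*k*x/9 + 11*k/27 - 2*x/3 + 2/9


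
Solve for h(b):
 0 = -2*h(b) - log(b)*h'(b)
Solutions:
 h(b) = C1*exp(-2*li(b))


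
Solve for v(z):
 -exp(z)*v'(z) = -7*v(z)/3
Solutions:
 v(z) = C1*exp(-7*exp(-z)/3)


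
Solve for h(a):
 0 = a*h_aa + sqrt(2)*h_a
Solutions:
 h(a) = C1 + C2*a^(1 - sqrt(2))


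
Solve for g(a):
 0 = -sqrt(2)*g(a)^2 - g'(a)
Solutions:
 g(a) = 1/(C1 + sqrt(2)*a)


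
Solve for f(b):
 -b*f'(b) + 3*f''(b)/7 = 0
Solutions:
 f(b) = C1 + C2*erfi(sqrt(42)*b/6)


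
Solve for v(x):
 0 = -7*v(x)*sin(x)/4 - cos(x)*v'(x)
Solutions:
 v(x) = C1*cos(x)^(7/4)


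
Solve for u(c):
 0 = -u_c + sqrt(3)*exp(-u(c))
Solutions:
 u(c) = log(C1 + sqrt(3)*c)


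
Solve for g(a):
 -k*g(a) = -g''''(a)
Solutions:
 g(a) = C1*exp(-a*k^(1/4)) + C2*exp(a*k^(1/4)) + C3*exp(-I*a*k^(1/4)) + C4*exp(I*a*k^(1/4))


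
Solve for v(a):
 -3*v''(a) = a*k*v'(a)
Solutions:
 v(a) = Piecewise((-sqrt(6)*sqrt(pi)*C1*erf(sqrt(6)*a*sqrt(k)/6)/(2*sqrt(k)) - C2, (k > 0) | (k < 0)), (-C1*a - C2, True))


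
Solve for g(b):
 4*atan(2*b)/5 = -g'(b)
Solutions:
 g(b) = C1 - 4*b*atan(2*b)/5 + log(4*b^2 + 1)/5


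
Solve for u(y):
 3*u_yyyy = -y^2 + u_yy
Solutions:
 u(y) = C1 + C2*y + C3*exp(-sqrt(3)*y/3) + C4*exp(sqrt(3)*y/3) + y^4/12 + 3*y^2


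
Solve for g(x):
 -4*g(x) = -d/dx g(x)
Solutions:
 g(x) = C1*exp(4*x)


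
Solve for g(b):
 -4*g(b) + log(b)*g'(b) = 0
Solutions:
 g(b) = C1*exp(4*li(b))


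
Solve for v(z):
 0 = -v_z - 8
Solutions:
 v(z) = C1 - 8*z


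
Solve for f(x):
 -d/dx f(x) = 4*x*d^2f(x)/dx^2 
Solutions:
 f(x) = C1 + C2*x^(3/4)


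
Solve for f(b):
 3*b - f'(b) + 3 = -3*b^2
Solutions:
 f(b) = C1 + b^3 + 3*b^2/2 + 3*b


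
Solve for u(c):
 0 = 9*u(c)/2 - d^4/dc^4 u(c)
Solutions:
 u(c) = C1*exp(-2^(3/4)*sqrt(3)*c/2) + C2*exp(2^(3/4)*sqrt(3)*c/2) + C3*sin(2^(3/4)*sqrt(3)*c/2) + C4*cos(2^(3/4)*sqrt(3)*c/2)


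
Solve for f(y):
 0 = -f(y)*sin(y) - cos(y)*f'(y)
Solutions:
 f(y) = C1*cos(y)


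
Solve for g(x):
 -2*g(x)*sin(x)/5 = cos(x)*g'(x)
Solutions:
 g(x) = C1*cos(x)^(2/5)


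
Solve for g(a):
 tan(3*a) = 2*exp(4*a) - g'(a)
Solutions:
 g(a) = C1 + exp(4*a)/2 + log(cos(3*a))/3


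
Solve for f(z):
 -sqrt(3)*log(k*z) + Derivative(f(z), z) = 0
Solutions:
 f(z) = C1 + sqrt(3)*z*log(k*z) - sqrt(3)*z


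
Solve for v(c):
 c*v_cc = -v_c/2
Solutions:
 v(c) = C1 + C2*sqrt(c)


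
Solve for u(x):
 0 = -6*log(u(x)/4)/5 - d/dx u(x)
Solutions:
 -5*Integral(1/(-log(_y) + 2*log(2)), (_y, u(x)))/6 = C1 - x


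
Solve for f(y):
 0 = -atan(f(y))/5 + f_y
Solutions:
 Integral(1/atan(_y), (_y, f(y))) = C1 + y/5


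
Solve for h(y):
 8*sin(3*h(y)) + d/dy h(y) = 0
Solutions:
 h(y) = -acos((-C1 - exp(48*y))/(C1 - exp(48*y)))/3 + 2*pi/3
 h(y) = acos((-C1 - exp(48*y))/(C1 - exp(48*y)))/3


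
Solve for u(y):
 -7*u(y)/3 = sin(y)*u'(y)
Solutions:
 u(y) = C1*(cos(y) + 1)^(7/6)/(cos(y) - 1)^(7/6)


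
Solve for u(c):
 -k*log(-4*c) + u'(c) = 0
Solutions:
 u(c) = C1 + c*k*log(-c) + c*k*(-1 + 2*log(2))


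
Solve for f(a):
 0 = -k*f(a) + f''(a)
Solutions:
 f(a) = C1*exp(-a*sqrt(k)) + C2*exp(a*sqrt(k))


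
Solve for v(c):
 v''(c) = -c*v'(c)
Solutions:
 v(c) = C1 + C2*erf(sqrt(2)*c/2)


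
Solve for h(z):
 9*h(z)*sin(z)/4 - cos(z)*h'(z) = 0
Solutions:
 h(z) = C1/cos(z)^(9/4)


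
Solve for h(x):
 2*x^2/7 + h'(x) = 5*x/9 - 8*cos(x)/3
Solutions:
 h(x) = C1 - 2*x^3/21 + 5*x^2/18 - 8*sin(x)/3


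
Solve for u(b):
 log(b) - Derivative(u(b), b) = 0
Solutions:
 u(b) = C1 + b*log(b) - b


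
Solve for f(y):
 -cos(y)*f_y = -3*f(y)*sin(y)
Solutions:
 f(y) = C1/cos(y)^3


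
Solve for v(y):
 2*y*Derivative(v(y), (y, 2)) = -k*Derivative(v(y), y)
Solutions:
 v(y) = C1 + y^(1 - re(k)/2)*(C2*sin(log(y)*Abs(im(k))/2) + C3*cos(log(y)*im(k)/2))


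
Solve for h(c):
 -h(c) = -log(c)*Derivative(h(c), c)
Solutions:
 h(c) = C1*exp(li(c))


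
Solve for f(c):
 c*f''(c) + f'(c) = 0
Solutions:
 f(c) = C1 + C2*log(c)


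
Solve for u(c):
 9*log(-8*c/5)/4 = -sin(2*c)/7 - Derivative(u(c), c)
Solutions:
 u(c) = C1 - 9*c*log(-c)/4 - 7*c*log(2) + c*log(10)/4 + 9*c/4 + 2*c*log(5) + cos(2*c)/14


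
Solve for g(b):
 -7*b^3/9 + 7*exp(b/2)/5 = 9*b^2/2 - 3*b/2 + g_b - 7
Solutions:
 g(b) = C1 - 7*b^4/36 - 3*b^3/2 + 3*b^2/4 + 7*b + 14*exp(b/2)/5


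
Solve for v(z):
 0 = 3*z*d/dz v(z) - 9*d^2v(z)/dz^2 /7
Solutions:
 v(z) = C1 + C2*erfi(sqrt(42)*z/6)


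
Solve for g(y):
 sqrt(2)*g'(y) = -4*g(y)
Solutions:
 g(y) = C1*exp(-2*sqrt(2)*y)


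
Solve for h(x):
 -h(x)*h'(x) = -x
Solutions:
 h(x) = -sqrt(C1 + x^2)
 h(x) = sqrt(C1 + x^2)


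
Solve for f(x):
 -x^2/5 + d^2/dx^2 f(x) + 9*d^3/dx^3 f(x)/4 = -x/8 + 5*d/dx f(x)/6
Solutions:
 f(x) = C1 + C2*exp(x*(-2 + sqrt(34))/9) + C3*exp(-x*(2 + sqrt(34))/9) - 2*x^3/25 - 213*x^2/1000 - 2259*x/1250


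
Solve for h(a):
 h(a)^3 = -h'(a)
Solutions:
 h(a) = -sqrt(2)*sqrt(-1/(C1 - a))/2
 h(a) = sqrt(2)*sqrt(-1/(C1 - a))/2


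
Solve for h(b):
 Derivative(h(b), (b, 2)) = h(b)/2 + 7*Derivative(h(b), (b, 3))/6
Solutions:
 h(b) = C1*exp(b*(8*2^(1/3)/(7*sqrt(345) + 131)^(1/3) + 8 + 2^(2/3)*(7*sqrt(345) + 131)^(1/3))/28)*sin(2^(1/3)*sqrt(3)*b*(-2^(1/3)*(7*sqrt(345) + 131)^(1/3) + 8/(7*sqrt(345) + 131)^(1/3))/28) + C2*exp(b*(8*2^(1/3)/(7*sqrt(345) + 131)^(1/3) + 8 + 2^(2/3)*(7*sqrt(345) + 131)^(1/3))/28)*cos(2^(1/3)*sqrt(3)*b*(-2^(1/3)*(7*sqrt(345) + 131)^(1/3) + 8/(7*sqrt(345) + 131)^(1/3))/28) + C3*exp(b*(-2^(2/3)*(7*sqrt(345) + 131)^(1/3) - 8*2^(1/3)/(7*sqrt(345) + 131)^(1/3) + 4)/14)


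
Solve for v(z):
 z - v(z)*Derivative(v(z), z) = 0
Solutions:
 v(z) = -sqrt(C1 + z^2)
 v(z) = sqrt(C1 + z^2)


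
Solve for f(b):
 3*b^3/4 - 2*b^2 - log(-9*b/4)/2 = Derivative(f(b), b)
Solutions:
 f(b) = C1 + 3*b^4/16 - 2*b^3/3 - b*log(-b)/2 + b*(-log(3) + 1/2 + log(2))


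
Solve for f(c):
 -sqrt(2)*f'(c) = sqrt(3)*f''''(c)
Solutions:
 f(c) = C1 + C4*exp(-2^(1/6)*3^(5/6)*c/3) + (C2*sin(2^(1/6)*3^(1/3)*c/2) + C3*cos(2^(1/6)*3^(1/3)*c/2))*exp(2^(1/6)*3^(5/6)*c/6)


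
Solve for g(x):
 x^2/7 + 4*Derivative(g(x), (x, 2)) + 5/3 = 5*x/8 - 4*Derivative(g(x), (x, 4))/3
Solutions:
 g(x) = C1 + C2*x + C3*sin(sqrt(3)*x) + C4*cos(sqrt(3)*x) - x^4/336 + 5*x^3/192 - 11*x^2/56


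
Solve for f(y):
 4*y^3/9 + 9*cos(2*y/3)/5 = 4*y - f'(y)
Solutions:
 f(y) = C1 - y^4/9 + 2*y^2 - 27*sin(2*y/3)/10


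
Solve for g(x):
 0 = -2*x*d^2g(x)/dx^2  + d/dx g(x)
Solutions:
 g(x) = C1 + C2*x^(3/2)


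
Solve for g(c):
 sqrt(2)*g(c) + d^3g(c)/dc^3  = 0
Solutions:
 g(c) = C3*exp(-2^(1/6)*c) + (C1*sin(2^(1/6)*sqrt(3)*c/2) + C2*cos(2^(1/6)*sqrt(3)*c/2))*exp(2^(1/6)*c/2)


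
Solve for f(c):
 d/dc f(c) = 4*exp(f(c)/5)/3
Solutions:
 f(c) = 5*log(-1/(C1 + 4*c)) + 5*log(15)


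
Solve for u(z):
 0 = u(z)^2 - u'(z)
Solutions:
 u(z) = -1/(C1 + z)


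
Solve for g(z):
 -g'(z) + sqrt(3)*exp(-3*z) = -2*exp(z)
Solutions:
 g(z) = C1 + 2*exp(z) - sqrt(3)*exp(-3*z)/3


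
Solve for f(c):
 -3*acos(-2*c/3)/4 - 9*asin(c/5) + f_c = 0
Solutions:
 f(c) = C1 + 3*c*acos(-2*c/3)/4 + 9*c*asin(c/5) + 3*sqrt(9 - 4*c^2)/8 + 9*sqrt(25 - c^2)


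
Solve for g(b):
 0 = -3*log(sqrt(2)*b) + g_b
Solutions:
 g(b) = C1 + 3*b*log(b) - 3*b + 3*b*log(2)/2


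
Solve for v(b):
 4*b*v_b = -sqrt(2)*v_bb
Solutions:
 v(b) = C1 + C2*erf(2^(1/4)*b)


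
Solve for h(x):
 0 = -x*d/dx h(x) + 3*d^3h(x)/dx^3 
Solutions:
 h(x) = C1 + Integral(C2*airyai(3^(2/3)*x/3) + C3*airybi(3^(2/3)*x/3), x)


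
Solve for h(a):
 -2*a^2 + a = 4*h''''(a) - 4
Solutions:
 h(a) = C1 + C2*a + C3*a^2 + C4*a^3 - a^6/720 + a^5/480 + a^4/24


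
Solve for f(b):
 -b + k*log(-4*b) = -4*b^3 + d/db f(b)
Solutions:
 f(b) = C1 + b^4 - b^2/2 + b*k*log(-b) + b*k*(-1 + 2*log(2))


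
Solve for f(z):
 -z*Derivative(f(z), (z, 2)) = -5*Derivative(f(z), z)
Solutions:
 f(z) = C1 + C2*z^6


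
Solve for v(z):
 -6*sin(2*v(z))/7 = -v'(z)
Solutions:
 -6*z/7 + log(cos(2*v(z)) - 1)/4 - log(cos(2*v(z)) + 1)/4 = C1


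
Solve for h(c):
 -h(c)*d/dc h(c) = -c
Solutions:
 h(c) = -sqrt(C1 + c^2)
 h(c) = sqrt(C1 + c^2)


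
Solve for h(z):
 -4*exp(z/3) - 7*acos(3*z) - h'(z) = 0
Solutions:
 h(z) = C1 - 7*z*acos(3*z) + 7*sqrt(1 - 9*z^2)/3 - 12*exp(z/3)


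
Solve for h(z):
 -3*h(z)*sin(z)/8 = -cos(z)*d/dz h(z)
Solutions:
 h(z) = C1/cos(z)^(3/8)


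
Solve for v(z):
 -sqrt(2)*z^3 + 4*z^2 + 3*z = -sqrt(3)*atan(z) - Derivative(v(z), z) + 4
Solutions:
 v(z) = C1 + sqrt(2)*z^4/4 - 4*z^3/3 - 3*z^2/2 + 4*z - sqrt(3)*(z*atan(z) - log(z^2 + 1)/2)


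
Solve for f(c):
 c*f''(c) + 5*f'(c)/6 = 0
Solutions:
 f(c) = C1 + C2*c^(1/6)


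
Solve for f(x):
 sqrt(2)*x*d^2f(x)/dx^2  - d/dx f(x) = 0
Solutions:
 f(x) = C1 + C2*x^(sqrt(2)/2 + 1)


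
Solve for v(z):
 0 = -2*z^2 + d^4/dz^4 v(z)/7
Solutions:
 v(z) = C1 + C2*z + C3*z^2 + C4*z^3 + 7*z^6/180


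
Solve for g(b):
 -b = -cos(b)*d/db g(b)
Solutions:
 g(b) = C1 + Integral(b/cos(b), b)


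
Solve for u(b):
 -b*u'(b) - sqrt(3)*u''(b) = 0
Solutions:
 u(b) = C1 + C2*erf(sqrt(2)*3^(3/4)*b/6)


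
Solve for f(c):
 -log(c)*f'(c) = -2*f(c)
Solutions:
 f(c) = C1*exp(2*li(c))


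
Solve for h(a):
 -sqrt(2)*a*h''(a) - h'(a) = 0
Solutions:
 h(a) = C1 + C2*a^(1 - sqrt(2)/2)


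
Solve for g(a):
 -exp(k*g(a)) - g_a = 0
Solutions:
 g(a) = Piecewise((log(1/(C1*k + a*k))/k, Ne(k, 0)), (nan, True))
 g(a) = Piecewise((C1 - a, Eq(k, 0)), (nan, True))


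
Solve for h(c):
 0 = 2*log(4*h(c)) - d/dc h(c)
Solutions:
 -Integral(1/(log(_y) + 2*log(2)), (_y, h(c)))/2 = C1 - c


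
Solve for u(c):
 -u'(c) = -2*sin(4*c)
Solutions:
 u(c) = C1 - cos(4*c)/2


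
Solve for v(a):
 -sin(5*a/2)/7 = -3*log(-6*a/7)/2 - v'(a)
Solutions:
 v(a) = C1 - 3*a*log(-a)/2 - 2*a*log(6) + 3*a/2 + a*log(42)/2 + a*log(7) - 2*cos(5*a/2)/35


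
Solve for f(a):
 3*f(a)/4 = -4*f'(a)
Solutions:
 f(a) = C1*exp(-3*a/16)


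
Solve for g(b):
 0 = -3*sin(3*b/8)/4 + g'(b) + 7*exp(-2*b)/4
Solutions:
 g(b) = C1 - 2*cos(3*b/8) + 7*exp(-2*b)/8


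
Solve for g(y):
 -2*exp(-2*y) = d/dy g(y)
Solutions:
 g(y) = C1 + exp(-2*y)


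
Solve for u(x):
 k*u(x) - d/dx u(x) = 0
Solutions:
 u(x) = C1*exp(k*x)


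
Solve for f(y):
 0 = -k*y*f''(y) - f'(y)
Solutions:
 f(y) = C1 + y^(((re(k) - 1)*re(k) + im(k)^2)/(re(k)^2 + im(k)^2))*(C2*sin(log(y)*Abs(im(k))/(re(k)^2 + im(k)^2)) + C3*cos(log(y)*im(k)/(re(k)^2 + im(k)^2)))


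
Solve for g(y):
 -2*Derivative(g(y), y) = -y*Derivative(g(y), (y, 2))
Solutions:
 g(y) = C1 + C2*y^3


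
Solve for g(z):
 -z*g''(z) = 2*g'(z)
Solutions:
 g(z) = C1 + C2/z


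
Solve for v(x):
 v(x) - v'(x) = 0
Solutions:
 v(x) = C1*exp(x)


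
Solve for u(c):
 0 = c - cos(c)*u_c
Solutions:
 u(c) = C1 + Integral(c/cos(c), c)


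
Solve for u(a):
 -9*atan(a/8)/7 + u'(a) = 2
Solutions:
 u(a) = C1 + 9*a*atan(a/8)/7 + 2*a - 36*log(a^2 + 64)/7


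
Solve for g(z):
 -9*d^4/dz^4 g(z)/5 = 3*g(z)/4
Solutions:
 g(z) = (C1*sin(3^(3/4)*5^(1/4)*z/6) + C2*cos(3^(3/4)*5^(1/4)*z/6))*exp(-3^(3/4)*5^(1/4)*z/6) + (C3*sin(3^(3/4)*5^(1/4)*z/6) + C4*cos(3^(3/4)*5^(1/4)*z/6))*exp(3^(3/4)*5^(1/4)*z/6)


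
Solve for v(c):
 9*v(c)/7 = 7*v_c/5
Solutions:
 v(c) = C1*exp(45*c/49)


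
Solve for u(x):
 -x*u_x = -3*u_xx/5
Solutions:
 u(x) = C1 + C2*erfi(sqrt(30)*x/6)


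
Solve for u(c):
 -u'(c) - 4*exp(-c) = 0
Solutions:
 u(c) = C1 + 4*exp(-c)


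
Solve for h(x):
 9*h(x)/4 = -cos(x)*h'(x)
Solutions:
 h(x) = C1*(sin(x) - 1)^(9/8)/(sin(x) + 1)^(9/8)


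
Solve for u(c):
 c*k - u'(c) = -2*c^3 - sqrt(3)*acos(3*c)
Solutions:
 u(c) = C1 + c^4/2 + c^2*k/2 + sqrt(3)*(c*acos(3*c) - sqrt(1 - 9*c^2)/3)


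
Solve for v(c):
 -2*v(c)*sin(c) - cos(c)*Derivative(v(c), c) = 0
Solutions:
 v(c) = C1*cos(c)^2


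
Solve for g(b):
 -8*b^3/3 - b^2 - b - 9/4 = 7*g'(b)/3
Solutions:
 g(b) = C1 - 2*b^4/7 - b^3/7 - 3*b^2/14 - 27*b/28


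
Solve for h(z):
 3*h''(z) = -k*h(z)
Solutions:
 h(z) = C1*exp(-sqrt(3)*z*sqrt(-k)/3) + C2*exp(sqrt(3)*z*sqrt(-k)/3)


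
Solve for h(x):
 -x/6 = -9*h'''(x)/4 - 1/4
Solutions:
 h(x) = C1 + C2*x + C3*x^2 + x^4/324 - x^3/54


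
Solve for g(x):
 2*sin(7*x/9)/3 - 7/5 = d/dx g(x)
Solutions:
 g(x) = C1 - 7*x/5 - 6*cos(7*x/9)/7


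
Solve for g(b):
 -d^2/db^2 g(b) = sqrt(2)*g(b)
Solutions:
 g(b) = C1*sin(2^(1/4)*b) + C2*cos(2^(1/4)*b)


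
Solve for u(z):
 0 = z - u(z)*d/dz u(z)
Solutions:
 u(z) = -sqrt(C1 + z^2)
 u(z) = sqrt(C1 + z^2)


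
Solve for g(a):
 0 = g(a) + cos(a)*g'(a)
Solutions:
 g(a) = C1*sqrt(sin(a) - 1)/sqrt(sin(a) + 1)


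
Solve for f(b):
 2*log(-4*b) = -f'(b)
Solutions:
 f(b) = C1 - 2*b*log(-b) + 2*b*(1 - 2*log(2))


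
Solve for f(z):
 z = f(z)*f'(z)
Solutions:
 f(z) = -sqrt(C1 + z^2)
 f(z) = sqrt(C1 + z^2)


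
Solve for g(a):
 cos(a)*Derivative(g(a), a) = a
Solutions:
 g(a) = C1 + Integral(a/cos(a), a)


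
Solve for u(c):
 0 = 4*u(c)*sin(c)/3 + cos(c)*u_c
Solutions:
 u(c) = C1*cos(c)^(4/3)


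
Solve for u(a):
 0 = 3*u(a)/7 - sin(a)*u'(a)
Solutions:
 u(a) = C1*(cos(a) - 1)^(3/14)/(cos(a) + 1)^(3/14)


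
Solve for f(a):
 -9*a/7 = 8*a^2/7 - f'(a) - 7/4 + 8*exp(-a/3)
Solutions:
 f(a) = C1 + 8*a^3/21 + 9*a^2/14 - 7*a/4 - 24*exp(-a/3)


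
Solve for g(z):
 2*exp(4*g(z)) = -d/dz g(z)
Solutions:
 g(z) = log(-I*(1/(C1 + 8*z))^(1/4))
 g(z) = log(I*(1/(C1 + 8*z))^(1/4))
 g(z) = log(-(1/(C1 + 8*z))^(1/4))
 g(z) = log(1/(C1 + 8*z))/4


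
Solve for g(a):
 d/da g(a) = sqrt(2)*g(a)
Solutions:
 g(a) = C1*exp(sqrt(2)*a)


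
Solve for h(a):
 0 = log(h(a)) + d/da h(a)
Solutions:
 li(h(a)) = C1 - a


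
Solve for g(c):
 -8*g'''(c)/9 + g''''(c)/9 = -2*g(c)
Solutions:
 g(c) = C1*exp(c*(-sqrt(2)*sqrt(6^(2/3)/(sqrt(138) + 12)^(1/3) + 6^(1/3)*(sqrt(138) + 12)^(1/3) + 8)/2 + 2))*sin(sqrt(2)*c*sqrt(-16 + 6^(2/3)/(sqrt(138) + 12)^(1/3) + 6^(1/3)*(sqrt(138) + 12)^(1/3) + 32*sqrt(2)/sqrt(6^(2/3)/(sqrt(138) + 12)^(1/3) + 6^(1/3)*(sqrt(138) + 12)^(1/3) + 8))/2) + C2*exp(c*(-sqrt(2)*sqrt(6^(2/3)/(sqrt(138) + 12)^(1/3) + 6^(1/3)*(sqrt(138) + 12)^(1/3) + 8)/2 + 2))*cos(sqrt(2)*c*sqrt(-16 + 6^(2/3)/(sqrt(138) + 12)^(1/3) + 6^(1/3)*(sqrt(138) + 12)^(1/3) + 32*sqrt(2)/sqrt(6^(2/3)/(sqrt(138) + 12)^(1/3) + 6^(1/3)*(sqrt(138) + 12)^(1/3) + 8))/2) + C3*exp(c*(2 + sqrt(2)*sqrt(6^(2/3)/(sqrt(138) + 12)^(1/3) + 6^(1/3)*(sqrt(138) + 12)^(1/3) + 8)/2 + sqrt(2)*sqrt(-6^(1/3)*(sqrt(138) + 12)^(1/3) - 6^(2/3)/(sqrt(138) + 12)^(1/3) + 32*sqrt(2)/sqrt(6^(2/3)/(sqrt(138) + 12)^(1/3) + 6^(1/3)*(sqrt(138) + 12)^(1/3) + 8) + 16)/2)) + C4*exp(c*(-sqrt(2)*sqrt(-6^(1/3)*(sqrt(138) + 12)^(1/3) - 6^(2/3)/(sqrt(138) + 12)^(1/3) + 32*sqrt(2)/sqrt(6^(2/3)/(sqrt(138) + 12)^(1/3) + 6^(1/3)*(sqrt(138) + 12)^(1/3) + 8) + 16)/2 + 2 + sqrt(2)*sqrt(6^(2/3)/(sqrt(138) + 12)^(1/3) + 6^(1/3)*(sqrt(138) + 12)^(1/3) + 8)/2))


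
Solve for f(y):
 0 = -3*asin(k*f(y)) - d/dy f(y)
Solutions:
 Integral(1/asin(_y*k), (_y, f(y))) = C1 - 3*y


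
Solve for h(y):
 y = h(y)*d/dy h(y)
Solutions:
 h(y) = -sqrt(C1 + y^2)
 h(y) = sqrt(C1 + y^2)


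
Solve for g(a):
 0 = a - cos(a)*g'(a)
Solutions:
 g(a) = C1 + Integral(a/cos(a), a)


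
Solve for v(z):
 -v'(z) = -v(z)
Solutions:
 v(z) = C1*exp(z)


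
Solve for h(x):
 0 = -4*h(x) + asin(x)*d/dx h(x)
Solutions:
 h(x) = C1*exp(4*Integral(1/asin(x), x))


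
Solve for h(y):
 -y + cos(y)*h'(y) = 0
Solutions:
 h(y) = C1 + Integral(y/cos(y), y)


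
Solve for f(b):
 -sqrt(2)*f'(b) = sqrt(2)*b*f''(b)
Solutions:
 f(b) = C1 + C2*log(b)


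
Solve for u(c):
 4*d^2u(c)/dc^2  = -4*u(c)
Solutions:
 u(c) = C1*sin(c) + C2*cos(c)


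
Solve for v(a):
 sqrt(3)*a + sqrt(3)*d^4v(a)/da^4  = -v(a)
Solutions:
 v(a) = -sqrt(3)*a + (C1*sin(sqrt(2)*3^(7/8)*a/6) + C2*cos(sqrt(2)*3^(7/8)*a/6))*exp(-sqrt(2)*3^(7/8)*a/6) + (C3*sin(sqrt(2)*3^(7/8)*a/6) + C4*cos(sqrt(2)*3^(7/8)*a/6))*exp(sqrt(2)*3^(7/8)*a/6)


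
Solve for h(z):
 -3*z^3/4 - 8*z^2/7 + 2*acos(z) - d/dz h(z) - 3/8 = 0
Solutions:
 h(z) = C1 - 3*z^4/16 - 8*z^3/21 + 2*z*acos(z) - 3*z/8 - 2*sqrt(1 - z^2)


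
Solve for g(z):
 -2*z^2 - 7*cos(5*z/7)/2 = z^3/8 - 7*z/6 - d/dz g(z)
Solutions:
 g(z) = C1 + z^4/32 + 2*z^3/3 - 7*z^2/12 + 49*sin(5*z/7)/10


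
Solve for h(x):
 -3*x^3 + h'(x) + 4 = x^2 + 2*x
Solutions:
 h(x) = C1 + 3*x^4/4 + x^3/3 + x^2 - 4*x


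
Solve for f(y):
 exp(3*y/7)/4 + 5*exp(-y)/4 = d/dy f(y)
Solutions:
 f(y) = C1 + 7*exp(3*y/7)/12 - 5*exp(-y)/4


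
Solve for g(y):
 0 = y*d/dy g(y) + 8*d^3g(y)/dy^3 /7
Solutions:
 g(y) = C1 + Integral(C2*airyai(-7^(1/3)*y/2) + C3*airybi(-7^(1/3)*y/2), y)


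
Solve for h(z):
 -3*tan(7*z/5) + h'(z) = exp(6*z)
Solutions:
 h(z) = C1 + exp(6*z)/6 - 15*log(cos(7*z/5))/7


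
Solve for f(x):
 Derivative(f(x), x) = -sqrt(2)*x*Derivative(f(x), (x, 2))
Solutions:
 f(x) = C1 + C2*x^(1 - sqrt(2)/2)


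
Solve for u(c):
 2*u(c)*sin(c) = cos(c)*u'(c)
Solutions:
 u(c) = C1/cos(c)^2


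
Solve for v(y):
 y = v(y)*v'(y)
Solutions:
 v(y) = -sqrt(C1 + y^2)
 v(y) = sqrt(C1 + y^2)


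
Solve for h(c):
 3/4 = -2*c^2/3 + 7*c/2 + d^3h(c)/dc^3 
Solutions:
 h(c) = C1 + C2*c + C3*c^2 + c^5/90 - 7*c^4/48 + c^3/8


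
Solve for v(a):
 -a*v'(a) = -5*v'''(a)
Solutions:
 v(a) = C1 + Integral(C2*airyai(5^(2/3)*a/5) + C3*airybi(5^(2/3)*a/5), a)


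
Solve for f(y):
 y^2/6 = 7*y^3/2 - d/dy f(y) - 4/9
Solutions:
 f(y) = C1 + 7*y^4/8 - y^3/18 - 4*y/9


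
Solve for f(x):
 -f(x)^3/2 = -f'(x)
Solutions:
 f(x) = -sqrt(-1/(C1 + x))
 f(x) = sqrt(-1/(C1 + x))


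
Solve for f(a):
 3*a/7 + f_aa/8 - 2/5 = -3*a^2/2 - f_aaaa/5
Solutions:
 f(a) = C1 + C2*a + C3*sin(sqrt(10)*a/4) + C4*cos(sqrt(10)*a/4) - a^4 - 4*a^3/7 + 104*a^2/5


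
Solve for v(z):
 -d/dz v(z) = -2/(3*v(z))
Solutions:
 v(z) = -sqrt(C1 + 12*z)/3
 v(z) = sqrt(C1 + 12*z)/3


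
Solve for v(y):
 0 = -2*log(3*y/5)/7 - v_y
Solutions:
 v(y) = C1 - 2*y*log(y)/7 - 2*y*log(3)/7 + 2*y/7 + 2*y*log(5)/7


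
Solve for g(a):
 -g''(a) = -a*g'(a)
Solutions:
 g(a) = C1 + C2*erfi(sqrt(2)*a/2)


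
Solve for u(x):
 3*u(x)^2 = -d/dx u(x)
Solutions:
 u(x) = 1/(C1 + 3*x)


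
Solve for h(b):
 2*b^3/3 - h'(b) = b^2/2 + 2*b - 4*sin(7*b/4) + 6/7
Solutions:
 h(b) = C1 + b^4/6 - b^3/6 - b^2 - 6*b/7 - 16*cos(7*b/4)/7


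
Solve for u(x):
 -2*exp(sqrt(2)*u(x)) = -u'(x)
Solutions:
 u(x) = sqrt(2)*(2*log(-1/(C1 + 2*x)) - log(2))/4


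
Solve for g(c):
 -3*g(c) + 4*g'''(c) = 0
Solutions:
 g(c) = C3*exp(6^(1/3)*c/2) + (C1*sin(2^(1/3)*3^(5/6)*c/4) + C2*cos(2^(1/3)*3^(5/6)*c/4))*exp(-6^(1/3)*c/4)


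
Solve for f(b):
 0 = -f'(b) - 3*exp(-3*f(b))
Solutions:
 f(b) = log(C1 - 9*b)/3
 f(b) = log((-3^(1/3) - 3^(5/6)*I)*(C1 - 3*b)^(1/3)/2)
 f(b) = log((-3^(1/3) + 3^(5/6)*I)*(C1 - 3*b)^(1/3)/2)


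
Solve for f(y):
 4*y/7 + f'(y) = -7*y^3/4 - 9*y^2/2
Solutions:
 f(y) = C1 - 7*y^4/16 - 3*y^3/2 - 2*y^2/7


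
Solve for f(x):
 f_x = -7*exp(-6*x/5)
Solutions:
 f(x) = C1 + 35*exp(-6*x/5)/6


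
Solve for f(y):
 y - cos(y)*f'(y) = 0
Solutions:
 f(y) = C1 + Integral(y/cos(y), y)


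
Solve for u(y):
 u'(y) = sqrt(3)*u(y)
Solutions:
 u(y) = C1*exp(sqrt(3)*y)


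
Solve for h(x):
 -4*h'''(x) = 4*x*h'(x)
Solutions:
 h(x) = C1 + Integral(C2*airyai(-x) + C3*airybi(-x), x)


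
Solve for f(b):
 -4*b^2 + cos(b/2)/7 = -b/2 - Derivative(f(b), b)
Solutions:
 f(b) = C1 + 4*b^3/3 - b^2/4 - 2*sin(b/2)/7


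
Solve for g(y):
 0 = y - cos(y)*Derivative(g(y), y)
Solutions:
 g(y) = C1 + Integral(y/cos(y), y)


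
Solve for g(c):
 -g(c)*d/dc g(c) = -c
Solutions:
 g(c) = -sqrt(C1 + c^2)
 g(c) = sqrt(C1 + c^2)


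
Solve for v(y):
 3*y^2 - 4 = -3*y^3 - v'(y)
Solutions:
 v(y) = C1 - 3*y^4/4 - y^3 + 4*y


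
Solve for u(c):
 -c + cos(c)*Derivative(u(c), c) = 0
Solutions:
 u(c) = C1 + Integral(c/cos(c), c)


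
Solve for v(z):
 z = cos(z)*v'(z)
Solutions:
 v(z) = C1 + Integral(z/cos(z), z)


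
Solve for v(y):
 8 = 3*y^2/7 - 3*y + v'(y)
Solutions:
 v(y) = C1 - y^3/7 + 3*y^2/2 + 8*y


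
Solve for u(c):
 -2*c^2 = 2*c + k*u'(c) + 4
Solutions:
 u(c) = C1 - 2*c^3/(3*k) - c^2/k - 4*c/k


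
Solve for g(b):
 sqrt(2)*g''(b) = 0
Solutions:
 g(b) = C1 + C2*b


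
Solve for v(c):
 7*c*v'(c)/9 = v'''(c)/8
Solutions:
 v(c) = C1 + Integral(C2*airyai(2*21^(1/3)*c/3) + C3*airybi(2*21^(1/3)*c/3), c)


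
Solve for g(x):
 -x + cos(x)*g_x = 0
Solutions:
 g(x) = C1 + Integral(x/cos(x), x)


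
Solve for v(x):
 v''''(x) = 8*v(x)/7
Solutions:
 v(x) = C1*exp(-14^(3/4)*x/7) + C2*exp(14^(3/4)*x/7) + C3*sin(14^(3/4)*x/7) + C4*cos(14^(3/4)*x/7)


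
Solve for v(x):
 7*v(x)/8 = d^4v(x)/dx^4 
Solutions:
 v(x) = C1*exp(-14^(1/4)*x/2) + C2*exp(14^(1/4)*x/2) + C3*sin(14^(1/4)*x/2) + C4*cos(14^(1/4)*x/2)


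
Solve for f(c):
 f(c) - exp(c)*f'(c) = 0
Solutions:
 f(c) = C1*exp(-exp(-c))


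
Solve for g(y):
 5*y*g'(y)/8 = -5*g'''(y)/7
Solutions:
 g(y) = C1 + Integral(C2*airyai(-7^(1/3)*y/2) + C3*airybi(-7^(1/3)*y/2), y)


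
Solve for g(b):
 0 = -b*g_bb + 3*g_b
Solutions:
 g(b) = C1 + C2*b^4


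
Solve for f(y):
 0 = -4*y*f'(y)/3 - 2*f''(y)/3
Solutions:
 f(y) = C1 + C2*erf(y)


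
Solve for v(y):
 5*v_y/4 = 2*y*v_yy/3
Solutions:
 v(y) = C1 + C2*y^(23/8)


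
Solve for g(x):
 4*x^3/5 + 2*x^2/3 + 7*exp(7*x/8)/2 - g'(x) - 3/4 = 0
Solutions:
 g(x) = C1 + x^4/5 + 2*x^3/9 - 3*x/4 + 4*exp(7*x/8)


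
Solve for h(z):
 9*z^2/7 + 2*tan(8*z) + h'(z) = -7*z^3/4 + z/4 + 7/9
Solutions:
 h(z) = C1 - 7*z^4/16 - 3*z^3/7 + z^2/8 + 7*z/9 + log(cos(8*z))/4


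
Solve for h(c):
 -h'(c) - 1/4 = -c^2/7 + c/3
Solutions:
 h(c) = C1 + c^3/21 - c^2/6 - c/4


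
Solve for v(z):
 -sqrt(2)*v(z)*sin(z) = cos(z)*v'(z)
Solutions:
 v(z) = C1*cos(z)^(sqrt(2))


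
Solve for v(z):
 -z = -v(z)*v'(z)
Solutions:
 v(z) = -sqrt(C1 + z^2)
 v(z) = sqrt(C1 + z^2)


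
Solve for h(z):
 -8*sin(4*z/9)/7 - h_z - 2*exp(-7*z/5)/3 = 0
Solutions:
 h(z) = C1 + 18*cos(4*z/9)/7 + 10*exp(-7*z/5)/21


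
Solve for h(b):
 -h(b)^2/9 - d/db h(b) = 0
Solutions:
 h(b) = 9/(C1 + b)


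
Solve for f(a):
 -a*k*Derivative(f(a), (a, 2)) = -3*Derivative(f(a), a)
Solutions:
 f(a) = C1 + a^(((re(k) + 3)*re(k) + im(k)^2)/(re(k)^2 + im(k)^2))*(C2*sin(3*log(a)*Abs(im(k))/(re(k)^2 + im(k)^2)) + C3*cos(3*log(a)*im(k)/(re(k)^2 + im(k)^2)))


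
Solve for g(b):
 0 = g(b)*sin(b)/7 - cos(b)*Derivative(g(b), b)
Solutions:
 g(b) = C1/cos(b)^(1/7)


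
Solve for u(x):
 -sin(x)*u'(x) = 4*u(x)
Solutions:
 u(x) = C1*(cos(x)^2 + 2*cos(x) + 1)/(cos(x)^2 - 2*cos(x) + 1)


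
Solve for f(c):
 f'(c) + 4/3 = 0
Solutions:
 f(c) = C1 - 4*c/3


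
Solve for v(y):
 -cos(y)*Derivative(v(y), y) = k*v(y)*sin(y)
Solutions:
 v(y) = C1*exp(k*log(cos(y)))


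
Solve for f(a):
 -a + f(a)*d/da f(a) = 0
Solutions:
 f(a) = -sqrt(C1 + a^2)
 f(a) = sqrt(C1 + a^2)


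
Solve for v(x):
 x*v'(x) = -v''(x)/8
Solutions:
 v(x) = C1 + C2*erf(2*x)


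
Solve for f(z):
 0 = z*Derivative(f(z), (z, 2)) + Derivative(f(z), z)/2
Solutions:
 f(z) = C1 + C2*sqrt(z)


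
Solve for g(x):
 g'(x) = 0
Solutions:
 g(x) = C1


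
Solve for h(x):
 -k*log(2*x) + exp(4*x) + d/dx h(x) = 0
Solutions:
 h(x) = C1 + k*x*log(x) + k*x*(-1 + log(2)) - exp(4*x)/4


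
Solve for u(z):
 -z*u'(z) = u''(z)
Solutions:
 u(z) = C1 + C2*erf(sqrt(2)*z/2)


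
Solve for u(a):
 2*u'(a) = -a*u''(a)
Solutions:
 u(a) = C1 + C2/a


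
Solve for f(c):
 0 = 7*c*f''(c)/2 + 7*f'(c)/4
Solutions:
 f(c) = C1 + C2*sqrt(c)


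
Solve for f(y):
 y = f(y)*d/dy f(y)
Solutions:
 f(y) = -sqrt(C1 + y^2)
 f(y) = sqrt(C1 + y^2)


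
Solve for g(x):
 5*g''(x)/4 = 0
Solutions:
 g(x) = C1 + C2*x


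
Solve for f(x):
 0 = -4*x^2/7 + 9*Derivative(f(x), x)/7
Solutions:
 f(x) = C1 + 4*x^3/27


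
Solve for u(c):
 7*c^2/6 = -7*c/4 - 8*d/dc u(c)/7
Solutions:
 u(c) = C1 - 49*c^3/144 - 49*c^2/64


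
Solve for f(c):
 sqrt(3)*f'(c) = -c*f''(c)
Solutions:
 f(c) = C1 + C2*c^(1 - sqrt(3))


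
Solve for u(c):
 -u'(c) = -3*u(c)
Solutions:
 u(c) = C1*exp(3*c)


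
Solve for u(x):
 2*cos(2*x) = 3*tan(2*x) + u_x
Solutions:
 u(x) = C1 + 3*log(cos(2*x))/2 + sin(2*x)


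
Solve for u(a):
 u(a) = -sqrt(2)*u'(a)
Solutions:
 u(a) = C1*exp(-sqrt(2)*a/2)


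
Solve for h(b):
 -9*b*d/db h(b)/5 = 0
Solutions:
 h(b) = C1


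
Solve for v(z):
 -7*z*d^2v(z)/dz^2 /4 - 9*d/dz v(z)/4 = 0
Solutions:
 v(z) = C1 + C2/z^(2/7)


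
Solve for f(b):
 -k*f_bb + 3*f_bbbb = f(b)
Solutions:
 f(b) = C1*exp(-sqrt(6)*b*sqrt(k - sqrt(k^2 + 12))/6) + C2*exp(sqrt(6)*b*sqrt(k - sqrt(k^2 + 12))/6) + C3*exp(-sqrt(6)*b*sqrt(k + sqrt(k^2 + 12))/6) + C4*exp(sqrt(6)*b*sqrt(k + sqrt(k^2 + 12))/6)


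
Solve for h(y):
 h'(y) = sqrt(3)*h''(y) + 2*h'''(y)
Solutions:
 h(y) = C1 + C2*exp(y*(-sqrt(3) + sqrt(11))/4) + C3*exp(-y*(sqrt(3) + sqrt(11))/4)


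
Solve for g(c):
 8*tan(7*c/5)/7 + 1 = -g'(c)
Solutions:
 g(c) = C1 - c + 40*log(cos(7*c/5))/49


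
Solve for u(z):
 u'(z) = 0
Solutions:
 u(z) = C1


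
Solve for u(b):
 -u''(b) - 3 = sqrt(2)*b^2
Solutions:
 u(b) = C1 + C2*b - sqrt(2)*b^4/12 - 3*b^2/2


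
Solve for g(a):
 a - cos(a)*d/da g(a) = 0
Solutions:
 g(a) = C1 + Integral(a/cos(a), a)


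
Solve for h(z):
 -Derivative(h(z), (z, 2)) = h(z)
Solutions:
 h(z) = C1*sin(z) + C2*cos(z)


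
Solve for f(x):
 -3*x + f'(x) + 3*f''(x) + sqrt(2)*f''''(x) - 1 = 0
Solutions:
 f(x) = C1 + C2*exp(x*(-2*2^(1/6)/(sqrt(2) + 2*sqrt(1/2 + sqrt(2)))^(1/3) + 2^(1/3)*(sqrt(2) + 2*sqrt(1/2 + sqrt(2)))^(1/3))/4)*sin(sqrt(3)*x*(18*2^(1/6)/(27*sqrt(2) + 2*sqrt(729/2 + 729*sqrt(2)))^(1/3) + 2^(1/3)*(27*sqrt(2) + 2*sqrt(729/2 + 729*sqrt(2)))^(1/3))/12) + C3*exp(x*(-2*2^(1/6)/(sqrt(2) + 2*sqrt(1/2 + sqrt(2)))^(1/3) + 2^(1/3)*(sqrt(2) + 2*sqrt(1/2 + sqrt(2)))^(1/3))/4)*cos(sqrt(3)*x*(18*2^(1/6)/(27*sqrt(2) + 2*sqrt(729/2 + 729*sqrt(2)))^(1/3) + 2^(1/3)*(27*sqrt(2) + 2*sqrt(729/2 + 729*sqrt(2)))^(1/3))/12) + C4*exp(x*(-2^(1/3)*(sqrt(2) + 2*sqrt(1/2 + sqrt(2)))^(1/3)/2 + 2^(1/6)/(sqrt(2) + 2*sqrt(1/2 + sqrt(2)))^(1/3))) + 3*x^2/2 - 8*x


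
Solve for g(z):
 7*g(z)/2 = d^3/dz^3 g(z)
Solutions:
 g(z) = C3*exp(2^(2/3)*7^(1/3)*z/2) + (C1*sin(2^(2/3)*sqrt(3)*7^(1/3)*z/4) + C2*cos(2^(2/3)*sqrt(3)*7^(1/3)*z/4))*exp(-2^(2/3)*7^(1/3)*z/4)


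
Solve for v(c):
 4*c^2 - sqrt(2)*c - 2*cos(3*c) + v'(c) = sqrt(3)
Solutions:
 v(c) = C1 - 4*c^3/3 + sqrt(2)*c^2/2 + sqrt(3)*c + 2*sin(3*c)/3


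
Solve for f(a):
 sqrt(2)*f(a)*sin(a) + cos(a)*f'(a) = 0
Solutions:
 f(a) = C1*cos(a)^(sqrt(2))


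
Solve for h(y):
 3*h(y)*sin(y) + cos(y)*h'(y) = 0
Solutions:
 h(y) = C1*cos(y)^3


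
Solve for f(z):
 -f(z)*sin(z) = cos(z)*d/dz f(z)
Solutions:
 f(z) = C1*cos(z)


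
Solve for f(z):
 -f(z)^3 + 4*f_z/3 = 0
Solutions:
 f(z) = -sqrt(2)*sqrt(-1/(C1 + 3*z))
 f(z) = sqrt(2)*sqrt(-1/(C1 + 3*z))


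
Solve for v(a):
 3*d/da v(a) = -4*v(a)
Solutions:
 v(a) = C1*exp(-4*a/3)
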